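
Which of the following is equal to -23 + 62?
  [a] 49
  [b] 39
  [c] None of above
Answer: b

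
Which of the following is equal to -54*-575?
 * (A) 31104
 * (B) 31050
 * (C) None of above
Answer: B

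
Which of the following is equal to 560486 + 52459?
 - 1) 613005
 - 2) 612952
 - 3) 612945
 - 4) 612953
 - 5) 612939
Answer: 3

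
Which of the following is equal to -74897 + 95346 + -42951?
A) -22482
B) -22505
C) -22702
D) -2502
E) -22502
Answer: E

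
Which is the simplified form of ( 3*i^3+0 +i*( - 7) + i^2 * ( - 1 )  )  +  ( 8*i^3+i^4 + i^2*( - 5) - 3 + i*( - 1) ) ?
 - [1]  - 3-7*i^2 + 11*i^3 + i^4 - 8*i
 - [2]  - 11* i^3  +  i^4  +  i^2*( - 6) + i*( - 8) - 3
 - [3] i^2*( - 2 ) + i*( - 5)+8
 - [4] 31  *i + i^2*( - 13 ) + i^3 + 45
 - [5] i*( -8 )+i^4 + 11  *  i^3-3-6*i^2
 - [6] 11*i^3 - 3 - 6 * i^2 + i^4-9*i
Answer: 5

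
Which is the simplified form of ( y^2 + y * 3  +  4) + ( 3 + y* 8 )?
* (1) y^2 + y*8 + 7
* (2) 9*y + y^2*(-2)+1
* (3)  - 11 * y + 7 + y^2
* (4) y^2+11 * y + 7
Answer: 4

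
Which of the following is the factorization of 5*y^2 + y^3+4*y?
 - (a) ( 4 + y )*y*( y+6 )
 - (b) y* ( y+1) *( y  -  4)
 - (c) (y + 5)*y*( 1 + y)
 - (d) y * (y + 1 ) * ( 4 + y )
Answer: d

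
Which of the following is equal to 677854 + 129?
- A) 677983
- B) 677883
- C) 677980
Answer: A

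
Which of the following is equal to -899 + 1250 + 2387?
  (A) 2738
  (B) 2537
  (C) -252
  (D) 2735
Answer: A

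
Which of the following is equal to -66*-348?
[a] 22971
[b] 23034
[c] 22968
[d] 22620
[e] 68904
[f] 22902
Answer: c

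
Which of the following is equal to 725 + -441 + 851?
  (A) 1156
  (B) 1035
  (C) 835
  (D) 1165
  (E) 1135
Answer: E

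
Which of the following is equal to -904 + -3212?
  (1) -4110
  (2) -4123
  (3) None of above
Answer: 3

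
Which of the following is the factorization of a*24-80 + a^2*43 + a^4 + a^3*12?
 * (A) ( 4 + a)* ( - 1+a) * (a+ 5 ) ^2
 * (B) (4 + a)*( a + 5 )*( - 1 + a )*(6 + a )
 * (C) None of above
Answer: C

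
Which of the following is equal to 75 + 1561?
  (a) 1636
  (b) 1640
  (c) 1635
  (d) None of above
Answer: a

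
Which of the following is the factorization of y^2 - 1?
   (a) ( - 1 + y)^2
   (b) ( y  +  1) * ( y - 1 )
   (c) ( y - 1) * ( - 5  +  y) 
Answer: b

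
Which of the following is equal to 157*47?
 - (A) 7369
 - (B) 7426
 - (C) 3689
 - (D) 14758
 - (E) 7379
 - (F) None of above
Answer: E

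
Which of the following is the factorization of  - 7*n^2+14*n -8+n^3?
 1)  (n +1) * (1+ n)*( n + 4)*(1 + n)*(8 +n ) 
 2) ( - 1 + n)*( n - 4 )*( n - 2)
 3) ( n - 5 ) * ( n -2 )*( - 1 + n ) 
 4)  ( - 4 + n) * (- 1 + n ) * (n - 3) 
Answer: 2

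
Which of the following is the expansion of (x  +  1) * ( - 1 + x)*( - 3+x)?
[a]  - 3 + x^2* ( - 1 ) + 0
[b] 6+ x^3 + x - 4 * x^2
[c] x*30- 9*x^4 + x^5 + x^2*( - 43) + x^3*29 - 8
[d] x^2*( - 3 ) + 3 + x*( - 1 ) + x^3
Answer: d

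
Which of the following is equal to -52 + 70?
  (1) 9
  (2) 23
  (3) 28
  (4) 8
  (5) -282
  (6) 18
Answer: 6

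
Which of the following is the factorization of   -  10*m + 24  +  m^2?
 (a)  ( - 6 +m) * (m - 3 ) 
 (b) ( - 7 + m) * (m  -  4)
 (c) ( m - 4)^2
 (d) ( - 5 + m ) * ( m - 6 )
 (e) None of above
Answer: e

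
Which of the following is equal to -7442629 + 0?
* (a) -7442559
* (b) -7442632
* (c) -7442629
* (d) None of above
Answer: c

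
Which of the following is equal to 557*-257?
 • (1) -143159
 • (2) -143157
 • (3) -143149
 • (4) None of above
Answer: 3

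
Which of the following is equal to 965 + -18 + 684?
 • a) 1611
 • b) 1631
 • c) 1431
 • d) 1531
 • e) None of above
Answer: b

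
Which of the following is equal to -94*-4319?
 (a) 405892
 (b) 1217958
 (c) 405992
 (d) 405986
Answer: d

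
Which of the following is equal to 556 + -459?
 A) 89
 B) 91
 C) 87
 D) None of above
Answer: D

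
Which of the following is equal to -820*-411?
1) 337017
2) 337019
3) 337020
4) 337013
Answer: 3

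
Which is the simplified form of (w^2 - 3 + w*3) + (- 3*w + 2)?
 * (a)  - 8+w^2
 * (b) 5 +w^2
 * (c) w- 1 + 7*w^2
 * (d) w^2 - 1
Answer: d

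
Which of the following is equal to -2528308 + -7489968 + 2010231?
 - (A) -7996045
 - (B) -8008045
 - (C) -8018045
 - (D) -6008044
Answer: B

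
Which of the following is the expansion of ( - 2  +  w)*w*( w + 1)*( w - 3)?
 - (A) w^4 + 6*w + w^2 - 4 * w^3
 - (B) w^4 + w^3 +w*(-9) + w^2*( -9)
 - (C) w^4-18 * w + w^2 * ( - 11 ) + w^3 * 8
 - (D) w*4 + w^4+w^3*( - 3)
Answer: A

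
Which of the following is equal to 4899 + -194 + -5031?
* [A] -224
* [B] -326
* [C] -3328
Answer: B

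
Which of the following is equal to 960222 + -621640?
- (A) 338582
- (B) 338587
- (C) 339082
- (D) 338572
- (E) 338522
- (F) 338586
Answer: A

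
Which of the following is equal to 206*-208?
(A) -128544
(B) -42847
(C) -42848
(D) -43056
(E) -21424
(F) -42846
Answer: C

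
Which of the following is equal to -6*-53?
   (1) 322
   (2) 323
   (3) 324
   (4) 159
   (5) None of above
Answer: 5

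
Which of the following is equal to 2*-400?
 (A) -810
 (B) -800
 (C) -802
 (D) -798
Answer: B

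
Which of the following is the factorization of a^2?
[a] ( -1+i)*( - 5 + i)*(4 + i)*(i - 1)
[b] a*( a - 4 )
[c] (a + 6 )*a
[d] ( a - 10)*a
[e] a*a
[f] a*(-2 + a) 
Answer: e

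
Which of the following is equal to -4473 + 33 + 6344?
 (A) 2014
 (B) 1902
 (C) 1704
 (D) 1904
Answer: D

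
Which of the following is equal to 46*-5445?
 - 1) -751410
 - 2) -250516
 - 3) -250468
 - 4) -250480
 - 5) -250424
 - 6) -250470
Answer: 6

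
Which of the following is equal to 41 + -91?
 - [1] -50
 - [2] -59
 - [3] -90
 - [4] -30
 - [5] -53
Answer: 1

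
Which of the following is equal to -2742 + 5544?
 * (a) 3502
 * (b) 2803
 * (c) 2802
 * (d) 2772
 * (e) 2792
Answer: c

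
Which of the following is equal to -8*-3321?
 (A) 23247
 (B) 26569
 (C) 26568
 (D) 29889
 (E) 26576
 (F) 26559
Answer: C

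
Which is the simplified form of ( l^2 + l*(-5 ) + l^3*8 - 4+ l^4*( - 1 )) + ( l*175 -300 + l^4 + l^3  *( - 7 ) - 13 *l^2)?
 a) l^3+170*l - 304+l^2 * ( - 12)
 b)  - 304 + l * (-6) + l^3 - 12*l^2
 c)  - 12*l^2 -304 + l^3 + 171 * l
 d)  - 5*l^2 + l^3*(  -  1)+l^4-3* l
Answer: a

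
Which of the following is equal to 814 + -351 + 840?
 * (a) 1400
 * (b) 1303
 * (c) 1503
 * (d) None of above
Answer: b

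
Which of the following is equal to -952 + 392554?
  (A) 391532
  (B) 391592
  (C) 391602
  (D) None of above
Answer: C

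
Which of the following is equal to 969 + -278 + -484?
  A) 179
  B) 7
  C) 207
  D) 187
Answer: C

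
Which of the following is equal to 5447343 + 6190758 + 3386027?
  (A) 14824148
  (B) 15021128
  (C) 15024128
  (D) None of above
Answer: C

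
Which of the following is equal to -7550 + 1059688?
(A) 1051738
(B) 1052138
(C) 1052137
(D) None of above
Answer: B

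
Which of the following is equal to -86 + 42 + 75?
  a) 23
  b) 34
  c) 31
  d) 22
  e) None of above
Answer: c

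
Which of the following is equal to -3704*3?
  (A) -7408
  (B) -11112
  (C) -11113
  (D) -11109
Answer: B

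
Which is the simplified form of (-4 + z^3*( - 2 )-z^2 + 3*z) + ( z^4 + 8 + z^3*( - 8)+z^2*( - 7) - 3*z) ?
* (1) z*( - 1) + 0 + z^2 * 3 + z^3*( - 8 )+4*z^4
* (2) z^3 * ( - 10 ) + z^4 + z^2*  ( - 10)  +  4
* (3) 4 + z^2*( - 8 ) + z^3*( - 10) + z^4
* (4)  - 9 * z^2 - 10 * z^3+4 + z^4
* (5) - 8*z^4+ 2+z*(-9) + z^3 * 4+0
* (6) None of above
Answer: 3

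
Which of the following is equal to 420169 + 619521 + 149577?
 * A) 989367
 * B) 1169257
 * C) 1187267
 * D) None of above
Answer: D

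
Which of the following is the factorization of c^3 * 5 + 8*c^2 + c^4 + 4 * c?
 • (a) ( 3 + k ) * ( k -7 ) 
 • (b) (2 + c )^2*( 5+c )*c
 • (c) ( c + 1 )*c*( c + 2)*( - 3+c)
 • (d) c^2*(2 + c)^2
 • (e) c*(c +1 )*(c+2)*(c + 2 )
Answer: e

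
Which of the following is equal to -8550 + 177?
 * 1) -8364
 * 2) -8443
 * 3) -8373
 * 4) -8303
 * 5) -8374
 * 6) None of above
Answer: 3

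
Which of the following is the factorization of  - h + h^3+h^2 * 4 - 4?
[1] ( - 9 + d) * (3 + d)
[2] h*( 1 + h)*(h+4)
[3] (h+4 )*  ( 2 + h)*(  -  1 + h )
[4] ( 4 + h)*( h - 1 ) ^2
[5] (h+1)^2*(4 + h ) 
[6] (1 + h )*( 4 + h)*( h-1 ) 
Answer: 6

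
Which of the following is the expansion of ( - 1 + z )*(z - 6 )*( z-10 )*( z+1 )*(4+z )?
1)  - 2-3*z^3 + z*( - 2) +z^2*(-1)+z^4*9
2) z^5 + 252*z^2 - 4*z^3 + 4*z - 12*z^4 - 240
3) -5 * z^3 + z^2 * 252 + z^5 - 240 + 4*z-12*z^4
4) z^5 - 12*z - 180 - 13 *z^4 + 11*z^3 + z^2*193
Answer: 3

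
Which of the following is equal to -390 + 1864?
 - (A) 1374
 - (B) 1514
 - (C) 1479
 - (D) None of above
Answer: D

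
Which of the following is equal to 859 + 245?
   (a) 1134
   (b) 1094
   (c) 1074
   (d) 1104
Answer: d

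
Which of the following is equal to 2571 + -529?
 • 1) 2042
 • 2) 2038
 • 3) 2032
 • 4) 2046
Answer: 1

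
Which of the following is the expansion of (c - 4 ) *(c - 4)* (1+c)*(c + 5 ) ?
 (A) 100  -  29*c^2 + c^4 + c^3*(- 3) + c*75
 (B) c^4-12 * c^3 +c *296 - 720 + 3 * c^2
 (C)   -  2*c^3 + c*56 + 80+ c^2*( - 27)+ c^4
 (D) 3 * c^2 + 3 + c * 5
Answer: C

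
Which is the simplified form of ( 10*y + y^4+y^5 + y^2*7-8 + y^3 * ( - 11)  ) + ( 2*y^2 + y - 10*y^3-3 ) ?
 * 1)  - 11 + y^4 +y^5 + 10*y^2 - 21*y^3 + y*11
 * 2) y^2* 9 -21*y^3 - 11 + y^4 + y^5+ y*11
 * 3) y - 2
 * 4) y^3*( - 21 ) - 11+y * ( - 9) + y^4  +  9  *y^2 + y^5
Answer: 2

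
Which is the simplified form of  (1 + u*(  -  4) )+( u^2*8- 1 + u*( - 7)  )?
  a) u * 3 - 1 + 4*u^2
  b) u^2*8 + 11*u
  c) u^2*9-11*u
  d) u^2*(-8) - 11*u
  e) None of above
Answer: e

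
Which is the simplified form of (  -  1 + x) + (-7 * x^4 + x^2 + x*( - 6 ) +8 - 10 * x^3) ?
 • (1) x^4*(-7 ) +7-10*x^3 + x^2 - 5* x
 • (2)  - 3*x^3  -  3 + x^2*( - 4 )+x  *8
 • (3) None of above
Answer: 1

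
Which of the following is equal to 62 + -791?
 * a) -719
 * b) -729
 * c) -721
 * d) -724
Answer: b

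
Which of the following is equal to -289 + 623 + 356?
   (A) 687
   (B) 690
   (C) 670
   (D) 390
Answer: B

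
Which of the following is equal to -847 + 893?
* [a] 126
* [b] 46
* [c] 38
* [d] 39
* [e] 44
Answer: b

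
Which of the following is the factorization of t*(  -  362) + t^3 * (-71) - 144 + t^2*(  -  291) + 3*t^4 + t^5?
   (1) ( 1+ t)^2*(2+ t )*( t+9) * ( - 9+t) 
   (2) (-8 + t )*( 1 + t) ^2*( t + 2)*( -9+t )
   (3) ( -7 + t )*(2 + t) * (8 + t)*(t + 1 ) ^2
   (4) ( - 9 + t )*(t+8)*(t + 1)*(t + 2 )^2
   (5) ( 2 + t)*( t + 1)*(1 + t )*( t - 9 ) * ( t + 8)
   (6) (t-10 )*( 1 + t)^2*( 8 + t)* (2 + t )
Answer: 5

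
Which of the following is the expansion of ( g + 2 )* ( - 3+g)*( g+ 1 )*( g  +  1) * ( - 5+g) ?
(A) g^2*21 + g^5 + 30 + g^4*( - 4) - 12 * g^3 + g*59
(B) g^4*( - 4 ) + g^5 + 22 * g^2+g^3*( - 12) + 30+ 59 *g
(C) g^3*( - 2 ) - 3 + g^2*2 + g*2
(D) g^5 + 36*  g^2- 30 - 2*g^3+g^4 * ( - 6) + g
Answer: B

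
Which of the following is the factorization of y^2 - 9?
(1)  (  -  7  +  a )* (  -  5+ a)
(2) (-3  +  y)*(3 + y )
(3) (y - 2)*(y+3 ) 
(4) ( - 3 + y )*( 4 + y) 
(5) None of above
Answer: 2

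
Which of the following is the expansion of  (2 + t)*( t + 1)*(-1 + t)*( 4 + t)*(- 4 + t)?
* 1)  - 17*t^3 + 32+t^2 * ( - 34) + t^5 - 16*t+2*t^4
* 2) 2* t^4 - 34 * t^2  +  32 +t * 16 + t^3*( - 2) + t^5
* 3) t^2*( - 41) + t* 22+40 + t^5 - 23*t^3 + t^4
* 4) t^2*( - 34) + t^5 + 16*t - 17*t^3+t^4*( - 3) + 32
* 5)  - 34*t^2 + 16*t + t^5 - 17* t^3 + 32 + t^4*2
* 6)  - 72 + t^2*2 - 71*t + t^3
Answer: 5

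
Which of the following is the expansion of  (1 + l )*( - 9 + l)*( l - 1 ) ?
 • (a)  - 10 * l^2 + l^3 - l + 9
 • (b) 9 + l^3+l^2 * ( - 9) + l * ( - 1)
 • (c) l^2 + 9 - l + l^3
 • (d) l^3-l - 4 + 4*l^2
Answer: b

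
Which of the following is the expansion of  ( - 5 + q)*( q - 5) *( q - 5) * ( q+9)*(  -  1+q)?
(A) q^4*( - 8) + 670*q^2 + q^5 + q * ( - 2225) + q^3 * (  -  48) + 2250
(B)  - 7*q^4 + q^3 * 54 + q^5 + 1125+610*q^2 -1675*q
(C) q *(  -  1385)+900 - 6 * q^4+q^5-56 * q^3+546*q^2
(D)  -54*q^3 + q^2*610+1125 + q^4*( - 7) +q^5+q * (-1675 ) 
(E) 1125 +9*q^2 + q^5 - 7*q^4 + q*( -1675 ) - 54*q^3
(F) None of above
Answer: D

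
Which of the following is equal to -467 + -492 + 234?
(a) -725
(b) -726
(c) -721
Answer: a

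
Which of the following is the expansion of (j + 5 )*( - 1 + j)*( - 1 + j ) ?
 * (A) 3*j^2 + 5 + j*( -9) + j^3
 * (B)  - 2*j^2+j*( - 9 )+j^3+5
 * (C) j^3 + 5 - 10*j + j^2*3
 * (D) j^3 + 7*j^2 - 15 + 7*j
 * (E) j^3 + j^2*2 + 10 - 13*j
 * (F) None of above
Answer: A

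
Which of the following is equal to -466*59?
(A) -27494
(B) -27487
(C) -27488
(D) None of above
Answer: A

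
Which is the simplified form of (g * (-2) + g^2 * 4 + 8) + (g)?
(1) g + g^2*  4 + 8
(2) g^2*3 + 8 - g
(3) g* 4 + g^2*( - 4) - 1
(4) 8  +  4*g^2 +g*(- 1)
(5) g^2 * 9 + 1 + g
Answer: 4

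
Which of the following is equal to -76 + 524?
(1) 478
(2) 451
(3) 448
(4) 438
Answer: 3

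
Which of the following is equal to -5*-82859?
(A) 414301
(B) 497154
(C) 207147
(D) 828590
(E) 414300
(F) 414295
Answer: F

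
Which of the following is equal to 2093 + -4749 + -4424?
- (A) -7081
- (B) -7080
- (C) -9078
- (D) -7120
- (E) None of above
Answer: B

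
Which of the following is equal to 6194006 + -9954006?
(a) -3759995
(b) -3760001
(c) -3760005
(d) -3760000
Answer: d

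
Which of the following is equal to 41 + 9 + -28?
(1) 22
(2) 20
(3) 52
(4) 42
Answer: 1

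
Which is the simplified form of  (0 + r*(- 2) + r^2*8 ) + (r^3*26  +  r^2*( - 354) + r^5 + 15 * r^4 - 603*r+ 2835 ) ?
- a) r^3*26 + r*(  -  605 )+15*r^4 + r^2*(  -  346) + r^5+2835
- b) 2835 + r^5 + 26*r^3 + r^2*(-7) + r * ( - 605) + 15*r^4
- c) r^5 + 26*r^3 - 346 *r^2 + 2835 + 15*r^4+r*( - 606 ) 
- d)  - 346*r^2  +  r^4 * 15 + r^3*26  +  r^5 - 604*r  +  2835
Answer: a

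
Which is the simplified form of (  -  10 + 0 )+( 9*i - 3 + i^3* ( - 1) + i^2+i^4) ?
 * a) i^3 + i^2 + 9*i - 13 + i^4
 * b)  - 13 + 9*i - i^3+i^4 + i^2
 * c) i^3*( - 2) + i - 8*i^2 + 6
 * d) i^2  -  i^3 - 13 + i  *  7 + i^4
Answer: b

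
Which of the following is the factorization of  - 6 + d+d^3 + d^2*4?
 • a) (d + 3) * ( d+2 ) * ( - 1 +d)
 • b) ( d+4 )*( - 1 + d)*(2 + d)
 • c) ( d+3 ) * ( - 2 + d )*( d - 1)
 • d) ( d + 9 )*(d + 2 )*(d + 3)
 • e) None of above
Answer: a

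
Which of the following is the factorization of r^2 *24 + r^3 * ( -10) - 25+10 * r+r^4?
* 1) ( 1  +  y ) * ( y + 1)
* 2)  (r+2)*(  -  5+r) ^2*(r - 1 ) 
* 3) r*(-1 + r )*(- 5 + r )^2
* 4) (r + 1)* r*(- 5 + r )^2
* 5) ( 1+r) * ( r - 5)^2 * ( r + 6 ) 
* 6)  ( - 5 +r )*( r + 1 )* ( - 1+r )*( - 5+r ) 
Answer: 6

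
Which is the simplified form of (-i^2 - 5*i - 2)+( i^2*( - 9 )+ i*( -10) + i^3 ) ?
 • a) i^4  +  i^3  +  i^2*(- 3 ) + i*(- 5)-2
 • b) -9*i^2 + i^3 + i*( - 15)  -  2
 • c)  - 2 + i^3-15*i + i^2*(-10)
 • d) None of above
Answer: c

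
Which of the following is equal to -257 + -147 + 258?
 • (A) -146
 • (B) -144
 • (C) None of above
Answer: A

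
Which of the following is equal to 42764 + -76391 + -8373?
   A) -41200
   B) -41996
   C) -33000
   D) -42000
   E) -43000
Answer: D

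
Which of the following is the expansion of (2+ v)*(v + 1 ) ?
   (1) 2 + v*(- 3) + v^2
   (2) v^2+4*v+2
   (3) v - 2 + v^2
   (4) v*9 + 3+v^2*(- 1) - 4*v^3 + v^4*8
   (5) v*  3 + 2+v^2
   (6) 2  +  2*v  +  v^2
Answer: 5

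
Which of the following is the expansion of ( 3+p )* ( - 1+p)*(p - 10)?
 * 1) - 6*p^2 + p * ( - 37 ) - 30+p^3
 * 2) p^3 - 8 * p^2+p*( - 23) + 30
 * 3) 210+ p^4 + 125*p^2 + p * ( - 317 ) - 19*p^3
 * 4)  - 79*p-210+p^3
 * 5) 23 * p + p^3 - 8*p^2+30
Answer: 2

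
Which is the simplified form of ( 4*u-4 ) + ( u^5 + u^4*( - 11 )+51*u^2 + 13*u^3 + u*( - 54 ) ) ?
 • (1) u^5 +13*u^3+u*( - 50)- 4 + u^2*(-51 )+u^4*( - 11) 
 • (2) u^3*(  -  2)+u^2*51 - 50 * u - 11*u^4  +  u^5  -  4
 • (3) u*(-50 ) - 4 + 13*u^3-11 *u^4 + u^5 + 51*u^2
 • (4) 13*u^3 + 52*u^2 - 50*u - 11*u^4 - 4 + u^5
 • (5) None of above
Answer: 3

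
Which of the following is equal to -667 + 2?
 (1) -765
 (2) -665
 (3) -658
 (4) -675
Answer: 2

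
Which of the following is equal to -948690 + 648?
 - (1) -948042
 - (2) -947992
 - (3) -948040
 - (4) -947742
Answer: 1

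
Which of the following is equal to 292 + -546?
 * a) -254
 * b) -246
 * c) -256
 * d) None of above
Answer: a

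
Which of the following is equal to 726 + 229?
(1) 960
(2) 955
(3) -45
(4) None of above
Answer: 2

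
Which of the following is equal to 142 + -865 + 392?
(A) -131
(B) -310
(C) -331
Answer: C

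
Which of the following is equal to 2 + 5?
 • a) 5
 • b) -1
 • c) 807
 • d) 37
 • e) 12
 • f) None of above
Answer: f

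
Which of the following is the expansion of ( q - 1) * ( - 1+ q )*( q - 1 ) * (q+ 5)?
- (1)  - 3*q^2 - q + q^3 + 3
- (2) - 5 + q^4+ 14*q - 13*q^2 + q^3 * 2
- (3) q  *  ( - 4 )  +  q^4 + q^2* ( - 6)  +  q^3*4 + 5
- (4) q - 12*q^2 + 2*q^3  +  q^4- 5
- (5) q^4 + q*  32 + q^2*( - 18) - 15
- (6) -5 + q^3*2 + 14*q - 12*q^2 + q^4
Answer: 6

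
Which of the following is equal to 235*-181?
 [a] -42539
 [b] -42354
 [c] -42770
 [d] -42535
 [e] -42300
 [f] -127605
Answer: d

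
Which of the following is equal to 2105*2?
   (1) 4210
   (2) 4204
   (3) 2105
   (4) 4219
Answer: 1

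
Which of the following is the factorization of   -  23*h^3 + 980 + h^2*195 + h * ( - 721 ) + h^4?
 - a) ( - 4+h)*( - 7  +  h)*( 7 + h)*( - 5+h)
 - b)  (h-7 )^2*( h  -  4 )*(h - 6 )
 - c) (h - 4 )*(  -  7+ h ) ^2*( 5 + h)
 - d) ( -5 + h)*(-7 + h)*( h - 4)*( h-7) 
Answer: d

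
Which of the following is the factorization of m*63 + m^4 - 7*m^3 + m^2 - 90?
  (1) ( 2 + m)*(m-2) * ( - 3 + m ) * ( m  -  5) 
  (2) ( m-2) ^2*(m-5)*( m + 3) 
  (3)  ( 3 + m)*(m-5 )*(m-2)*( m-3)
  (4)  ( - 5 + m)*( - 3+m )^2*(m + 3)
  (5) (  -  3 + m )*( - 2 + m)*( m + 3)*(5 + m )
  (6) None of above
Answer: 3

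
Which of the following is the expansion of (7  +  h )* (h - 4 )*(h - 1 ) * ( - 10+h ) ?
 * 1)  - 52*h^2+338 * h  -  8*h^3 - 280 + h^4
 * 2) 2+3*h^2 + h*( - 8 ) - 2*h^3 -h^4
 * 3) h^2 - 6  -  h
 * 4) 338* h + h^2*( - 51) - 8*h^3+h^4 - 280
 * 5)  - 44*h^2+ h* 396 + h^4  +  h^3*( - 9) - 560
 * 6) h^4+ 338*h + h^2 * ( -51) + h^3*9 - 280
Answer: 4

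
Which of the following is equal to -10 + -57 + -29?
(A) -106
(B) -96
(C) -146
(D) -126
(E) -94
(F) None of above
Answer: B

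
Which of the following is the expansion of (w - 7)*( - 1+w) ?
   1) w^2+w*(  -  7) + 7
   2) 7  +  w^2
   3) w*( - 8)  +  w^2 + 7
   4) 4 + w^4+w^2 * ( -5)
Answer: 3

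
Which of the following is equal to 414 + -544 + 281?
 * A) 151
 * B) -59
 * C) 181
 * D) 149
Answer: A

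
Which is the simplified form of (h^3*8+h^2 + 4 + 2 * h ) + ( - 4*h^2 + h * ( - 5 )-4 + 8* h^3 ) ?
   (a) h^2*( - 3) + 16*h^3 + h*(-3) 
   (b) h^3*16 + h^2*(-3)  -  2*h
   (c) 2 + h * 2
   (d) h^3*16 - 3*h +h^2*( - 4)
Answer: a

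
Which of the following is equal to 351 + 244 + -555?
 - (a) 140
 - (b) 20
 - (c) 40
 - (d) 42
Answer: c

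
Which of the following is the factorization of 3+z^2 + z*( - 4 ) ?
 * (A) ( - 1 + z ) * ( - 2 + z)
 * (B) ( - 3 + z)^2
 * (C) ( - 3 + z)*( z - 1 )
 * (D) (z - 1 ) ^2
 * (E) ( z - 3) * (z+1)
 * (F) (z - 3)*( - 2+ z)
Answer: C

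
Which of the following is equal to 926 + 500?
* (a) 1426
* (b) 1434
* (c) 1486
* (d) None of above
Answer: a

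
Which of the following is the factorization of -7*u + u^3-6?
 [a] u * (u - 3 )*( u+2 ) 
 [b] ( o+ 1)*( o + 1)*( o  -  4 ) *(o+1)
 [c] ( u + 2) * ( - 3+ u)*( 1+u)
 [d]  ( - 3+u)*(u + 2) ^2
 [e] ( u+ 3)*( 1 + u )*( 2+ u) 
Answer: c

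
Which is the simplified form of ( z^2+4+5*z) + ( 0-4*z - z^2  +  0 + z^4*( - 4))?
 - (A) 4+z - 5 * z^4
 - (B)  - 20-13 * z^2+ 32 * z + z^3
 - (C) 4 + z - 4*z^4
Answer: C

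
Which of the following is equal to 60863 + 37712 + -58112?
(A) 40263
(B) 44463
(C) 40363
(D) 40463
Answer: D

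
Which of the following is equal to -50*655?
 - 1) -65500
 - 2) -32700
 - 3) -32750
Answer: 3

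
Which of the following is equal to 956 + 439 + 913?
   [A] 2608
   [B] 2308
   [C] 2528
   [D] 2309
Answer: B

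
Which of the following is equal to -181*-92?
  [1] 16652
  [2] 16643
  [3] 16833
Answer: 1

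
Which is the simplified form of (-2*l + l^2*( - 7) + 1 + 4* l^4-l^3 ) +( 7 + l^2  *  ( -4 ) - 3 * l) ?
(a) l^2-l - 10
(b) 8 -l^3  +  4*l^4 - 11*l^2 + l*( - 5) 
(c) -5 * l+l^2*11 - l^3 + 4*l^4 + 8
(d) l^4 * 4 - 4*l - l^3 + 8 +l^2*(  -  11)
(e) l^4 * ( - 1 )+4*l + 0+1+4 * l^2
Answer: b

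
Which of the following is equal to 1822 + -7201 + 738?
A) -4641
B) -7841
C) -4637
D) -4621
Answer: A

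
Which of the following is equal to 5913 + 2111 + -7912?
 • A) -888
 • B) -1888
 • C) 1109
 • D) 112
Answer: D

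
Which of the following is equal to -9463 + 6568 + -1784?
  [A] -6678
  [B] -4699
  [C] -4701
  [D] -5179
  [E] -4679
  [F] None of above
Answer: E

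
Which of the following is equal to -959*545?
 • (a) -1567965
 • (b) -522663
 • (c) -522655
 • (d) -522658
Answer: c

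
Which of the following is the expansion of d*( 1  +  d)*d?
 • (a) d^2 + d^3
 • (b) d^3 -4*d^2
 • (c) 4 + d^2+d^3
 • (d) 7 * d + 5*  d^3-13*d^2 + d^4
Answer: a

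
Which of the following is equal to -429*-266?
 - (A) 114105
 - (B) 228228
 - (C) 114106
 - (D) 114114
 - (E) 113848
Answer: D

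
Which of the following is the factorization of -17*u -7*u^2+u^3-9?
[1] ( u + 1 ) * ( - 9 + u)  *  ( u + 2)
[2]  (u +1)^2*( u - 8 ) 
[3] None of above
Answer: 3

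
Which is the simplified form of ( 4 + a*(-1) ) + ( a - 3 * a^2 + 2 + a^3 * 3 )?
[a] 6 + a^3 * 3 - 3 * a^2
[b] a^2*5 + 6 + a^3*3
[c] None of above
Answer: a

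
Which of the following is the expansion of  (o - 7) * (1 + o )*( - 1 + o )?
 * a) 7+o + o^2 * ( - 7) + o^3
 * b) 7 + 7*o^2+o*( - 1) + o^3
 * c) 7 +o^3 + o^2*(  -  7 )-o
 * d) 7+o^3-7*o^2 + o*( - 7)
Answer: c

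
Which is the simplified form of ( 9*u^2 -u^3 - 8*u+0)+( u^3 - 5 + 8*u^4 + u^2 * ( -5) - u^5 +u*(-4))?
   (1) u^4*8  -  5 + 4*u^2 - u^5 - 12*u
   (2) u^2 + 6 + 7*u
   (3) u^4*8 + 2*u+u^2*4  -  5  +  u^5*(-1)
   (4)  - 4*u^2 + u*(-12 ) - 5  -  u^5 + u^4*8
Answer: 1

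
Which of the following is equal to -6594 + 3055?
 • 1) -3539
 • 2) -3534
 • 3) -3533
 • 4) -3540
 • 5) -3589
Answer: 1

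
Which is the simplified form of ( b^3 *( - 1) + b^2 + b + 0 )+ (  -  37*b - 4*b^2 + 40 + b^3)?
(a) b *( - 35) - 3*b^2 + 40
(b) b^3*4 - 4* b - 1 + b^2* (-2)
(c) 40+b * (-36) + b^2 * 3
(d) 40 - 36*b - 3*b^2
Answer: d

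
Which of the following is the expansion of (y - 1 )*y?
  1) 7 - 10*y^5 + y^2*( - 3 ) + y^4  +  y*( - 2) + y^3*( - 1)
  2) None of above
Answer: 2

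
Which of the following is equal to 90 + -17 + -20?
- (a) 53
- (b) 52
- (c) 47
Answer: a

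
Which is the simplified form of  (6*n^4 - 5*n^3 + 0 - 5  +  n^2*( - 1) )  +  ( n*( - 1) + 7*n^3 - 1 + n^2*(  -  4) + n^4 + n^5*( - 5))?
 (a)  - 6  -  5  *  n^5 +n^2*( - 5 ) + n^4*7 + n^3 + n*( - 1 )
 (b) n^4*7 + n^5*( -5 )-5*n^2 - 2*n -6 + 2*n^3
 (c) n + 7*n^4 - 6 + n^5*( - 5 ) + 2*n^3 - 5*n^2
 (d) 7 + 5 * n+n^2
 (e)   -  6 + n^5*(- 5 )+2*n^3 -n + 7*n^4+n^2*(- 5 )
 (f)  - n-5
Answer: e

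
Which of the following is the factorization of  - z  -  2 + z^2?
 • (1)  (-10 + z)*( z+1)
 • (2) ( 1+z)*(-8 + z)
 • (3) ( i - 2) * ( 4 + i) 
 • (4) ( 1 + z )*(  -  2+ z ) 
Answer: 4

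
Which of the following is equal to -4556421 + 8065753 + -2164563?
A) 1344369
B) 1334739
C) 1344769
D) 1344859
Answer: C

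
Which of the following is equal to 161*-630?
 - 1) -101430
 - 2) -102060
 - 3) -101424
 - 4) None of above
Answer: 1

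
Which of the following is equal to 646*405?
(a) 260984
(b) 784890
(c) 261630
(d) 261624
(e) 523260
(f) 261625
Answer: c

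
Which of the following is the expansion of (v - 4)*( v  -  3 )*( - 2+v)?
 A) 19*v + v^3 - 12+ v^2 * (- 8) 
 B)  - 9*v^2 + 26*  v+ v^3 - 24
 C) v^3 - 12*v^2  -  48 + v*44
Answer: B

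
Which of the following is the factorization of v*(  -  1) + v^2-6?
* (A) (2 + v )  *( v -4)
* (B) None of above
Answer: B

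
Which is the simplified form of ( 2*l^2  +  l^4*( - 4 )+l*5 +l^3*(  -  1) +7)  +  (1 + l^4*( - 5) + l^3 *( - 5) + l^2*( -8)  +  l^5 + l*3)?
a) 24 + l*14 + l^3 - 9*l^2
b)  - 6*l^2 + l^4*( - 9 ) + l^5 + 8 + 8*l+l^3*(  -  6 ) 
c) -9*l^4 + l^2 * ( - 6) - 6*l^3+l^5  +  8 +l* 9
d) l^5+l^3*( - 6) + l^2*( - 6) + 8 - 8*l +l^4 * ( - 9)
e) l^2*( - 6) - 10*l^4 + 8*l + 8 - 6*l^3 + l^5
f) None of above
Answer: b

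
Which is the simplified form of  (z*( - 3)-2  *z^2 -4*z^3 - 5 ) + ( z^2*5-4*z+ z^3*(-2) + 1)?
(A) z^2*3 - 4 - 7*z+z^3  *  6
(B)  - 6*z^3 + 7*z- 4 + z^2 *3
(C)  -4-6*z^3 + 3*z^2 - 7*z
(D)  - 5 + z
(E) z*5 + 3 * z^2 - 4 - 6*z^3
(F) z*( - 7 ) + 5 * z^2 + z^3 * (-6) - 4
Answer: C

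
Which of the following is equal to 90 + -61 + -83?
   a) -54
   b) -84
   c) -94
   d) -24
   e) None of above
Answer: a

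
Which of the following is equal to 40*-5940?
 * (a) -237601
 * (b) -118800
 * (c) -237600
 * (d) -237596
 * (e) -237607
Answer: c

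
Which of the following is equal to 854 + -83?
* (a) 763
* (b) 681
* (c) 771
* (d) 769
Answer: c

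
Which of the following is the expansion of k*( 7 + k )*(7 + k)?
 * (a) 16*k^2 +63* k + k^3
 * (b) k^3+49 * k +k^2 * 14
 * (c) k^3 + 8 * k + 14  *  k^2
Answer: b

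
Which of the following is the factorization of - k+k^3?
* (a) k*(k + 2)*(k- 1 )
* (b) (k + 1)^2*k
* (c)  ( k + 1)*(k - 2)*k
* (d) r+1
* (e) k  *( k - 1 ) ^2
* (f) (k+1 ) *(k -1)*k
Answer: f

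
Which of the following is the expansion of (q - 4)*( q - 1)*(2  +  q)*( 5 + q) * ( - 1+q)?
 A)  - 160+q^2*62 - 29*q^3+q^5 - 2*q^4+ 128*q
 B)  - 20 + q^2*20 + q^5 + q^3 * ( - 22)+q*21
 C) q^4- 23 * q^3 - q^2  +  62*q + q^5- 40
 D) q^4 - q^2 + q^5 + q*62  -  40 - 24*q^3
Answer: C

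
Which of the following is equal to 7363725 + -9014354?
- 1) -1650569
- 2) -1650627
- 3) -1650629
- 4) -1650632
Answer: 3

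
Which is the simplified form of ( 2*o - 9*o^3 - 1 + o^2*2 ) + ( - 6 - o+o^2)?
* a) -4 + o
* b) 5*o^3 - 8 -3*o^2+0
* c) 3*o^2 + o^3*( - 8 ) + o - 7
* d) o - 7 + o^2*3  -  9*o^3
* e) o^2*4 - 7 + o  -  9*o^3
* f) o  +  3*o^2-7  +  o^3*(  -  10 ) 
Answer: d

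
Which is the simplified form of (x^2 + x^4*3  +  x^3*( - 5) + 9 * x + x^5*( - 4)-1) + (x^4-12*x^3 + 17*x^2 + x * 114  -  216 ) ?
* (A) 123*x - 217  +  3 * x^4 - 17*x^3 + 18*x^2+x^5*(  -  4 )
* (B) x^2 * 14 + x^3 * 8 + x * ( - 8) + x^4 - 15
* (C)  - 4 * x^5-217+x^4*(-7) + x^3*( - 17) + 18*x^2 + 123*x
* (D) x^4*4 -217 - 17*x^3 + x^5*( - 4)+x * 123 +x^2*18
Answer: D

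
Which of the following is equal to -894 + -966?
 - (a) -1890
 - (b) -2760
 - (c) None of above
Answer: c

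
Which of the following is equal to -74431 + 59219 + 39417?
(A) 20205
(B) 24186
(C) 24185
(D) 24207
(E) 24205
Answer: E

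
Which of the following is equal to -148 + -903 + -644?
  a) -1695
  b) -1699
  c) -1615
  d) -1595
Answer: a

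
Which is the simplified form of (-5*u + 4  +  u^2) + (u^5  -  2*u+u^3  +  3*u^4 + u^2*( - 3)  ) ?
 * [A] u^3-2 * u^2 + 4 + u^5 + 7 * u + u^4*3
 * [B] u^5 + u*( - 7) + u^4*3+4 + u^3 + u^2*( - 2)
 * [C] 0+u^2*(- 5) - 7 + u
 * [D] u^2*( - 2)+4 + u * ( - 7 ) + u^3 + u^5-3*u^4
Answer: B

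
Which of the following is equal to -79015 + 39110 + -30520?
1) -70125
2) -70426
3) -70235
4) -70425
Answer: 4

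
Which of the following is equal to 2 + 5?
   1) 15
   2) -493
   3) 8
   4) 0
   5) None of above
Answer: 5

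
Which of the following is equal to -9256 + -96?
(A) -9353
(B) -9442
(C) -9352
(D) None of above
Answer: C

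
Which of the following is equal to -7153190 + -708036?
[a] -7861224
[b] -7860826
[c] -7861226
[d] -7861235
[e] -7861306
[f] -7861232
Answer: c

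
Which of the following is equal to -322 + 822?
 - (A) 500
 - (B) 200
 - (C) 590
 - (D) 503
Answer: A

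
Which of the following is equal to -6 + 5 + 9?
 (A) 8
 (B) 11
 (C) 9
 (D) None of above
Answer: A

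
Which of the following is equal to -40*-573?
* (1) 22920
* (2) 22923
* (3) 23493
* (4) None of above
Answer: 1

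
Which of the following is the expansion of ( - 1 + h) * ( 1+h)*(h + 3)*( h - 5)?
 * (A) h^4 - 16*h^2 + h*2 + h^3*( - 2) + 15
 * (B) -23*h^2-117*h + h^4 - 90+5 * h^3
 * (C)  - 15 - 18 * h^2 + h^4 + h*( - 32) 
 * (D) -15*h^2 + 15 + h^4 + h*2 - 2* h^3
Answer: A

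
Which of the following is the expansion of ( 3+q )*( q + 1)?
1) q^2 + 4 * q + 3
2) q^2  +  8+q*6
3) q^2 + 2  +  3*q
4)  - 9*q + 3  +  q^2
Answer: 1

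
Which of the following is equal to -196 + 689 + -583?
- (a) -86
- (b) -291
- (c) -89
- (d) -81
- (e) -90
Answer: e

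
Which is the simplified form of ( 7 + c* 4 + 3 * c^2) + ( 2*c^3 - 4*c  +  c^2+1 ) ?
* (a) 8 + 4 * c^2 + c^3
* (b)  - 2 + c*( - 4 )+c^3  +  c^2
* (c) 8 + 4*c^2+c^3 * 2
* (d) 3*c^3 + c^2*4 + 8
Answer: c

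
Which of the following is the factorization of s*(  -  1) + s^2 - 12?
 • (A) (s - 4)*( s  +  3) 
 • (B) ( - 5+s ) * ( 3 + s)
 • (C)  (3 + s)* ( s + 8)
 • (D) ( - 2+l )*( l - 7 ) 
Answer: A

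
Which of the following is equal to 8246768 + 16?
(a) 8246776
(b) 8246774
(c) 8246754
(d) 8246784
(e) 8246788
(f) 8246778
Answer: d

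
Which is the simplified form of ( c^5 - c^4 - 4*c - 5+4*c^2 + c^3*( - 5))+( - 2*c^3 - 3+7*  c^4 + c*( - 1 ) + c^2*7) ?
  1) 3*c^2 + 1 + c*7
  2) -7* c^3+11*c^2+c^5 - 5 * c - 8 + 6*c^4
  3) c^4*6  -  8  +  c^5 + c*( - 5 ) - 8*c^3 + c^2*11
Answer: 2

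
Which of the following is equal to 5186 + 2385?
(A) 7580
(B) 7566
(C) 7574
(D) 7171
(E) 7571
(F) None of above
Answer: E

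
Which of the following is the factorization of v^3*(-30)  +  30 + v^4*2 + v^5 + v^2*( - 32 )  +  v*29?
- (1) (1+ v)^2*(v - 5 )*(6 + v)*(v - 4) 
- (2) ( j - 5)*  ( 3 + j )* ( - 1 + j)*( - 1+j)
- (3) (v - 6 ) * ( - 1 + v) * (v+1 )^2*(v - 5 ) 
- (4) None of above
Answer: 4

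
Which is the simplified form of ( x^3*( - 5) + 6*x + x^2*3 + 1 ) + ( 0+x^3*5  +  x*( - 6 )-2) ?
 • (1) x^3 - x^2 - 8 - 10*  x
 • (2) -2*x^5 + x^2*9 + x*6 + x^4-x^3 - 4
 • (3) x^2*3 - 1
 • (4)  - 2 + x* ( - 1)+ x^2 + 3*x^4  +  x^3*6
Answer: 3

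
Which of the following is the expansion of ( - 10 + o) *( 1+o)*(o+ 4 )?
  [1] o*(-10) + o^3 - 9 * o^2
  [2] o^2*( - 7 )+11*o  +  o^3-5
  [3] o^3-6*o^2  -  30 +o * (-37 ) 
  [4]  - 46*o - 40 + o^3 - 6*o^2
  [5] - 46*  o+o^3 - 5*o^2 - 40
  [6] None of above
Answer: 5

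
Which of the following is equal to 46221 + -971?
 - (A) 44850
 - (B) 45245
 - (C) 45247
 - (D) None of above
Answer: D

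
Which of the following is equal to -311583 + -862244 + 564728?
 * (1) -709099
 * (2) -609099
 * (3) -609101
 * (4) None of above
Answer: 2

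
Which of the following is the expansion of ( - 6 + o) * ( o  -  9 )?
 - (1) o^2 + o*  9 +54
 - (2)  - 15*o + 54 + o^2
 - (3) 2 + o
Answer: 2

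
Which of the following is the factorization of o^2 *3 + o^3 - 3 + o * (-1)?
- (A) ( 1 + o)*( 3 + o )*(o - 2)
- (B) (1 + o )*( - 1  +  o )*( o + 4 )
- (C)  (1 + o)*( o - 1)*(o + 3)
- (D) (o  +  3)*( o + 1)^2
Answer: C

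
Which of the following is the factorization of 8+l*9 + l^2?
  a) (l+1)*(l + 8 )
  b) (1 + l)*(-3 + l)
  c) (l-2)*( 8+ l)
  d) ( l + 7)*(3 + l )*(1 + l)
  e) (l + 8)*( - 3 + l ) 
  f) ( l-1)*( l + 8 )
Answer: a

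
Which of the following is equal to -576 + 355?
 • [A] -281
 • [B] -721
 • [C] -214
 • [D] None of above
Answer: D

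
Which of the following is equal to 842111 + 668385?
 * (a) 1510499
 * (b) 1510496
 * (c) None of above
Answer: b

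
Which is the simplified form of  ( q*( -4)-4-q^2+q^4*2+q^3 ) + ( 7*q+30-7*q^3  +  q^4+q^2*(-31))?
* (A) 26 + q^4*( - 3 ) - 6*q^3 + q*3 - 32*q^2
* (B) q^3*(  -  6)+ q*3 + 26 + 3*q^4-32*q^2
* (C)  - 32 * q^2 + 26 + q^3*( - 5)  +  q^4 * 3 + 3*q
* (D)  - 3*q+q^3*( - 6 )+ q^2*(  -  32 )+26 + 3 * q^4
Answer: B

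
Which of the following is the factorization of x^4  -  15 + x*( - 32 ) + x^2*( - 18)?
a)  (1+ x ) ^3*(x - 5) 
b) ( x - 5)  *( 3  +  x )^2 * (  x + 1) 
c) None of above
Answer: c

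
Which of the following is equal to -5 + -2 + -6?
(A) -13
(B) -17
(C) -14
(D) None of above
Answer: A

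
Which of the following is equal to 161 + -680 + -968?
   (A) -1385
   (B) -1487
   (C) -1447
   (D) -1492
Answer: B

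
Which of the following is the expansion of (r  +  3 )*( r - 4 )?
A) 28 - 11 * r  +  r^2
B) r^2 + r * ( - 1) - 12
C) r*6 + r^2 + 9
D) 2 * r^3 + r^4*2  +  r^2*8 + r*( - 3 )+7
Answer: B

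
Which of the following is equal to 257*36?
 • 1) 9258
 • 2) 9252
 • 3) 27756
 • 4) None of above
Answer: 2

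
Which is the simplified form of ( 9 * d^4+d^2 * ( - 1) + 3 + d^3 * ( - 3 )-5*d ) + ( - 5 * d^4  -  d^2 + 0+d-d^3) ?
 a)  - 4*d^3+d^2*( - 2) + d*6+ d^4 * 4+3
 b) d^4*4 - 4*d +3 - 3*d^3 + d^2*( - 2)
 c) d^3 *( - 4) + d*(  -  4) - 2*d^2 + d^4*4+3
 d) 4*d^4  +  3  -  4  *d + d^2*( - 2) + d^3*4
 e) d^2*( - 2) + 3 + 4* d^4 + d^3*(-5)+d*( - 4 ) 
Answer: c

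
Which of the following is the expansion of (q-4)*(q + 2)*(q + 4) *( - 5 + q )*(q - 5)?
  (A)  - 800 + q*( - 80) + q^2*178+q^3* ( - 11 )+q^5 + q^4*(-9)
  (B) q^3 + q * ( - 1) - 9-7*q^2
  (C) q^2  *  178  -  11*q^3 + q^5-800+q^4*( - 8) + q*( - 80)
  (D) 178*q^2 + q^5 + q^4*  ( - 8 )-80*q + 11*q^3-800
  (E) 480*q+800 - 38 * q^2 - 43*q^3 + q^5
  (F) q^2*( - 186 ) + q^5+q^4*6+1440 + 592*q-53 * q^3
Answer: C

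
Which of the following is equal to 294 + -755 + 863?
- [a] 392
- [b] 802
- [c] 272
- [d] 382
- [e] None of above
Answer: e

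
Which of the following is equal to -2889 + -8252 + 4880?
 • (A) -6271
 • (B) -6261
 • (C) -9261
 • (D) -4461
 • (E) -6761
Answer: B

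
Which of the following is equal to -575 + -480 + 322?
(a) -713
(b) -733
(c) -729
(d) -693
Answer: b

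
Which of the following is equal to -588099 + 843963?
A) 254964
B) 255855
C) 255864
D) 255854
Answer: C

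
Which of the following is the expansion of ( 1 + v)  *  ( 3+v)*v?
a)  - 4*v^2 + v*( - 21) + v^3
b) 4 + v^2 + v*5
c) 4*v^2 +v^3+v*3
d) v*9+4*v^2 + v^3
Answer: c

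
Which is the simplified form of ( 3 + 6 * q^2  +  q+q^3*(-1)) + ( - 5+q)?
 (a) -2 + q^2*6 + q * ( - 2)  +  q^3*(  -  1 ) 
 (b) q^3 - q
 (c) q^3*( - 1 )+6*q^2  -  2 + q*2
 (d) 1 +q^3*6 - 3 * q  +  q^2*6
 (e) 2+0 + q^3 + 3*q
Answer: c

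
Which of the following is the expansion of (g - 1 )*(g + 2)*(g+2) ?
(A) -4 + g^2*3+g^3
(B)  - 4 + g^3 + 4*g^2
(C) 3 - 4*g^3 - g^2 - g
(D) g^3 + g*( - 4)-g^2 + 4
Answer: A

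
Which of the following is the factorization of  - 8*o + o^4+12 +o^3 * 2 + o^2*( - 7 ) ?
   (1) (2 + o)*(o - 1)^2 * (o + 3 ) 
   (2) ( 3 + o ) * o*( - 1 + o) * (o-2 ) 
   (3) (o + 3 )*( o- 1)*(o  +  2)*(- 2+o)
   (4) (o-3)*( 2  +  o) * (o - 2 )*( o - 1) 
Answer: 3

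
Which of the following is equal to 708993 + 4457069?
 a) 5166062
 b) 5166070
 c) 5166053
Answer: a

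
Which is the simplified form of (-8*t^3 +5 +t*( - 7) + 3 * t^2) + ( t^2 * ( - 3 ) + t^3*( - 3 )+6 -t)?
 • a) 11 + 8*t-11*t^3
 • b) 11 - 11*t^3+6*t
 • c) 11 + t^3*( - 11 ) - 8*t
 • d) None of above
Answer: c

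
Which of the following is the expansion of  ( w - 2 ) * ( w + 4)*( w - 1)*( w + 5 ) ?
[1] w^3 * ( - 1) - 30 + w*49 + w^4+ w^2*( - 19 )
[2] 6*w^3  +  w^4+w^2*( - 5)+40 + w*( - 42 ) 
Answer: 2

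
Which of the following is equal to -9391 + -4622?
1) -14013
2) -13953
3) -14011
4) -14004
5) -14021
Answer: 1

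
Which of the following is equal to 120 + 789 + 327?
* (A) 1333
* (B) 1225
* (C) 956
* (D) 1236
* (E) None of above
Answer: D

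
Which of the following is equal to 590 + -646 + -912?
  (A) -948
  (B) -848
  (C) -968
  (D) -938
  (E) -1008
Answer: C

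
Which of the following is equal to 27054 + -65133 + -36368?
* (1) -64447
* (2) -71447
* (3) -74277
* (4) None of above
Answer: 4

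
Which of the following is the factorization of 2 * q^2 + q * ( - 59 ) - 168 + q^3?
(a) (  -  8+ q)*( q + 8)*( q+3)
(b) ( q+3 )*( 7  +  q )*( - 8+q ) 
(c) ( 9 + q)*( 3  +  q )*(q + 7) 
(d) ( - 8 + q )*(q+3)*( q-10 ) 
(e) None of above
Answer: b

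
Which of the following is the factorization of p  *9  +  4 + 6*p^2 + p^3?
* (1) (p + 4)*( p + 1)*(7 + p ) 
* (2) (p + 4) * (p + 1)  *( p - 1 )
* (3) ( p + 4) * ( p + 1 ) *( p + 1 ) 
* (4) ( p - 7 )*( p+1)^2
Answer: 3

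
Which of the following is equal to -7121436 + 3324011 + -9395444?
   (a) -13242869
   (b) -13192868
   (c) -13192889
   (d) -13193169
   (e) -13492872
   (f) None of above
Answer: f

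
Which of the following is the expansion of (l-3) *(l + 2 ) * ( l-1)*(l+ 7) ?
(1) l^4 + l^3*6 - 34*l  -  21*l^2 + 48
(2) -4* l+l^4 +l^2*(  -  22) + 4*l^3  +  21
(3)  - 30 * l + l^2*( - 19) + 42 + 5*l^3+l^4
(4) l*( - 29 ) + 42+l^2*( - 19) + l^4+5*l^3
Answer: 4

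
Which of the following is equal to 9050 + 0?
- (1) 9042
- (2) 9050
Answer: 2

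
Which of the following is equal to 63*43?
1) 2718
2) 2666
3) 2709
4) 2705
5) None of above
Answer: 3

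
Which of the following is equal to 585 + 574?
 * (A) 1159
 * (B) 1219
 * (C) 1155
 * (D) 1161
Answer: A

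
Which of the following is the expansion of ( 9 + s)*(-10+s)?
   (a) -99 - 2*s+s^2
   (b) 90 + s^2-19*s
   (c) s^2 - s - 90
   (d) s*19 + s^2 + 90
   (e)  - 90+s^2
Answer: c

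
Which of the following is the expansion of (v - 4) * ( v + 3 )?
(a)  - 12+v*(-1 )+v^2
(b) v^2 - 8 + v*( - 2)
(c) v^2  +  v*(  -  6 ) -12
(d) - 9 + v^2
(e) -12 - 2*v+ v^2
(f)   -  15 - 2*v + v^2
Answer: a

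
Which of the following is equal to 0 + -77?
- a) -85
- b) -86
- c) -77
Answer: c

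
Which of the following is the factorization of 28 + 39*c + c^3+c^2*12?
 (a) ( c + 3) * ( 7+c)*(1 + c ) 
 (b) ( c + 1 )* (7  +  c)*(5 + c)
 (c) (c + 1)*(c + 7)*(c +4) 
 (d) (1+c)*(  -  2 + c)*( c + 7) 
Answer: c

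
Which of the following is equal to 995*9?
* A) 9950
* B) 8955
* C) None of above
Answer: B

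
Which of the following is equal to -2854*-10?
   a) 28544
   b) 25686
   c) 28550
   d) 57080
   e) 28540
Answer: e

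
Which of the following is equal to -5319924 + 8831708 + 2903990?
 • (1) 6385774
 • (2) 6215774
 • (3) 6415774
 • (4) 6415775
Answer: 3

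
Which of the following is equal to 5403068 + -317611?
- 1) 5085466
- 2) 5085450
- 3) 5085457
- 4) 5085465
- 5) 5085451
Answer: 3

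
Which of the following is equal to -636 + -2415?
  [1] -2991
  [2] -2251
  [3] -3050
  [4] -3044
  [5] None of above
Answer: 5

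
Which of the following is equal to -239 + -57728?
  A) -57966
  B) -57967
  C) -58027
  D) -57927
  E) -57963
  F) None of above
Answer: B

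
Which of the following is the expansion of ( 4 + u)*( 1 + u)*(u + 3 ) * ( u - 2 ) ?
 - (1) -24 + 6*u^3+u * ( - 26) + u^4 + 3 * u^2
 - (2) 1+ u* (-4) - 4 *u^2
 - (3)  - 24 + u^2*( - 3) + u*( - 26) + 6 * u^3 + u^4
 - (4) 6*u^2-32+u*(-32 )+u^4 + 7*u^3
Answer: 1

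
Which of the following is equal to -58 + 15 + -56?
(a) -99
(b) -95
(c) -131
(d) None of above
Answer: a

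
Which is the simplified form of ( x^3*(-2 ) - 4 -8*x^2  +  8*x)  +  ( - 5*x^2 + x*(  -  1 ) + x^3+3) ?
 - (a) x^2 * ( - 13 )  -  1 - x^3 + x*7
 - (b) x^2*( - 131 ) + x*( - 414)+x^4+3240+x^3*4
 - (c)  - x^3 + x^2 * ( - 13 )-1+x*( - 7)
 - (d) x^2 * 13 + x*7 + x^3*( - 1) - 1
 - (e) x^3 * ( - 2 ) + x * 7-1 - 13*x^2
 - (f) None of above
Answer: a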